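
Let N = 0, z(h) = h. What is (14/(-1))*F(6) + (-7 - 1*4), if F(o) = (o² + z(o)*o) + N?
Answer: -1019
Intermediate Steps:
F(o) = 2*o² (F(o) = (o² + o*o) + 0 = (o² + o²) + 0 = 2*o² + 0 = 2*o²)
(14/(-1))*F(6) + (-7 - 1*4) = (14/(-1))*(2*6²) + (-7 - 1*4) = (14*(-1))*(2*36) + (-7 - 4) = -14*72 - 11 = -1008 - 11 = -1019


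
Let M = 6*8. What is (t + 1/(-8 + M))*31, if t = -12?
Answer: -14849/40 ≈ -371.23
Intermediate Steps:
M = 48
(t + 1/(-8 + M))*31 = (-12 + 1/(-8 + 48))*31 = (-12 + 1/40)*31 = -479/40*31 = -14849/40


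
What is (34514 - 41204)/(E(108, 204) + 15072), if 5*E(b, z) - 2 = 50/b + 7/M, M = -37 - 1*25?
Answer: -27997650/63078287 ≈ -0.44386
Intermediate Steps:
M = -62 (M = -37 - 25 = -62)
E(b, z) = 117/310 + 10/b (E(b, z) = ⅖ + (50/b + 7/(-62))/5 = ⅖ + (50/b + 7*(-1/62))/5 = ⅖ + (50/b - 7/62)/5 = ⅖ + (-7/62 + 50/b)/5 = ⅖ + (-7/310 + 10/b) = 117/310 + 10/b)
(34514 - 41204)/(E(108, 204) + 15072) = (34514 - 41204)/((117/310 + 10/108) + 15072) = -6690/((117/310 + 10*(1/108)) + 15072) = -6690/((117/310 + 5/54) + 15072) = -6690/(1967/4185 + 15072) = -6690/63078287/4185 = -6690*4185/63078287 = -27997650/63078287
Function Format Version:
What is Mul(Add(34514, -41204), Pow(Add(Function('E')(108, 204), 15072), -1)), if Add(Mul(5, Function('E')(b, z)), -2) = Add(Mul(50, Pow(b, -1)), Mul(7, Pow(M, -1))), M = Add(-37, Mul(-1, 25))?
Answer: Rational(-27997650, 63078287) ≈ -0.44386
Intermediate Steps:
M = -62 (M = Add(-37, -25) = -62)
Function('E')(b, z) = Add(Rational(117, 310), Mul(10, Pow(b, -1))) (Function('E')(b, z) = Add(Rational(2, 5), Mul(Rational(1, 5), Add(Mul(50, Pow(b, -1)), Mul(7, Pow(-62, -1))))) = Add(Rational(2, 5), Mul(Rational(1, 5), Add(Mul(50, Pow(b, -1)), Mul(7, Rational(-1, 62))))) = Add(Rational(2, 5), Mul(Rational(1, 5), Add(Mul(50, Pow(b, -1)), Rational(-7, 62)))) = Add(Rational(2, 5), Mul(Rational(1, 5), Add(Rational(-7, 62), Mul(50, Pow(b, -1))))) = Add(Rational(2, 5), Add(Rational(-7, 310), Mul(10, Pow(b, -1)))) = Add(Rational(117, 310), Mul(10, Pow(b, -1))))
Mul(Add(34514, -41204), Pow(Add(Function('E')(108, 204), 15072), -1)) = Mul(Add(34514, -41204), Pow(Add(Add(Rational(117, 310), Mul(10, Pow(108, -1))), 15072), -1)) = Mul(-6690, Pow(Add(Add(Rational(117, 310), Mul(10, Rational(1, 108))), 15072), -1)) = Mul(-6690, Pow(Add(Add(Rational(117, 310), Rational(5, 54)), 15072), -1)) = Mul(-6690, Pow(Add(Rational(1967, 4185), 15072), -1)) = Mul(-6690, Pow(Rational(63078287, 4185), -1)) = Mul(-6690, Rational(4185, 63078287)) = Rational(-27997650, 63078287)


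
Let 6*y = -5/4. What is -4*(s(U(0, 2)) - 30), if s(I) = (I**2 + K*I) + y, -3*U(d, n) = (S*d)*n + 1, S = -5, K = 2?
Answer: 2215/18 ≈ 123.06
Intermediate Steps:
U(d, n) = -1/3 + 5*d*n/3 (U(d, n) = -((-5*d)*n + 1)/3 = -(-5*d*n + 1)/3 = -(1 - 5*d*n)/3 = -1/3 + 5*d*n/3)
y = -5/24 (y = (-5/4)/6 = (-5*1/4)/6 = (1/6)*(-5/4) = -5/24 ≈ -0.20833)
s(I) = -5/24 + I**2 + 2*I (s(I) = (I**2 + 2*I) - 5/24 = -5/24 + I**2 + 2*I)
-4*(s(U(0, 2)) - 30) = -4*((-5/24 + (-1/3 + (5/3)*0*2)**2 + 2*(-1/3 + (5/3)*0*2)) - 30) = -4*((-5/24 + (-1/3 + 0)**2 + 2*(-1/3 + 0)) - 30) = -4*((-5/24 + (-1/3)**2 + 2*(-1/3)) - 30) = -4*((-5/24 + 1/9 - 2/3) - 30) = -4*(-55/72 - 30) = -4*(-2215/72) = 2215/18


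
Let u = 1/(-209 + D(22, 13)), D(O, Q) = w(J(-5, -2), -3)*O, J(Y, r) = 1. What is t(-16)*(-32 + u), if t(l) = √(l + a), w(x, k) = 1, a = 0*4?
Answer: -23940*I/187 ≈ -128.02*I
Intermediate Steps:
a = 0
t(l) = √l (t(l) = √(l + 0) = √l)
D(O, Q) = O (D(O, Q) = 1*O = O)
u = -1/187 (u = 1/(-209 + 22) = 1/(-187) = -1/187 ≈ -0.0053476)
t(-16)*(-32 + u) = √(-16)*(-32 - 1/187) = (4*I)*(-5985/187) = -23940*I/187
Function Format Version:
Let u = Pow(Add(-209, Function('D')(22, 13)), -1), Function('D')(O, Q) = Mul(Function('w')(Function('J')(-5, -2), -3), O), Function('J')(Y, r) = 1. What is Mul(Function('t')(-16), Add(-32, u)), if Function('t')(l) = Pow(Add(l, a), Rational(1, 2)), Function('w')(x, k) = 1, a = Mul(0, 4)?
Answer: Mul(Rational(-23940, 187), I) ≈ Mul(-128.02, I)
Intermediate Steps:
a = 0
Function('t')(l) = Pow(l, Rational(1, 2)) (Function('t')(l) = Pow(Add(l, 0), Rational(1, 2)) = Pow(l, Rational(1, 2)))
Function('D')(O, Q) = O (Function('D')(O, Q) = Mul(1, O) = O)
u = Rational(-1, 187) (u = Pow(Add(-209, 22), -1) = Pow(-187, -1) = Rational(-1, 187) ≈ -0.0053476)
Mul(Function('t')(-16), Add(-32, u)) = Mul(Pow(-16, Rational(1, 2)), Add(-32, Rational(-1, 187))) = Mul(Mul(4, I), Rational(-5985, 187)) = Mul(Rational(-23940, 187), I)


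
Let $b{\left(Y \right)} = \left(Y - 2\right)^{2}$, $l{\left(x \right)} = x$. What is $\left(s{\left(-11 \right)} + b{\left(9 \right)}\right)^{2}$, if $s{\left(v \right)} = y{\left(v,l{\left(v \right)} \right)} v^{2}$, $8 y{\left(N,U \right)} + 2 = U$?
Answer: $\frac{1394761}{64} \approx 21793.0$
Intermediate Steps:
$b{\left(Y \right)} = \left(-2 + Y\right)^{2}$
$y{\left(N,U \right)} = - \frac{1}{4} + \frac{U}{8}$
$s{\left(v \right)} = v^{2} \left(- \frac{1}{4} + \frac{v}{8}\right)$ ($s{\left(v \right)} = \left(- \frac{1}{4} + \frac{v}{8}\right) v^{2} = v^{2} \left(- \frac{1}{4} + \frac{v}{8}\right)$)
$\left(s{\left(-11 \right)} + b{\left(9 \right)}\right)^{2} = \left(\frac{\left(-11\right)^{2} \left(-2 - 11\right)}{8} + \left(-2 + 9\right)^{2}\right)^{2} = \left(\frac{1}{8} \cdot 121 \left(-13\right) + 7^{2}\right)^{2} = \left(- \frac{1573}{8} + 49\right)^{2} = \left(- \frac{1181}{8}\right)^{2} = \frac{1394761}{64}$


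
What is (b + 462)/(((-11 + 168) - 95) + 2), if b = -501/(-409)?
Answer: 189459/26176 ≈ 7.2379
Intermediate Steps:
b = 501/409 (b = -501*(-1/409) = 501/409 ≈ 1.2249)
(b + 462)/(((-11 + 168) - 95) + 2) = (501/409 + 462)/(((-11 + 168) - 95) + 2) = 189459/(409*((157 - 95) + 2)) = 189459/(409*(62 + 2)) = (189459/409)/64 = (189459/409)*(1/64) = 189459/26176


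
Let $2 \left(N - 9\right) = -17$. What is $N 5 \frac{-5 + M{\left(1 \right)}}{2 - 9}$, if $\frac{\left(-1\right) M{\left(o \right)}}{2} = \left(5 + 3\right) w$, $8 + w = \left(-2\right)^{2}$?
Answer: $- \frac{295}{14} \approx -21.071$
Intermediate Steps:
$N = \frac{1}{2}$ ($N = 9 + \frac{1}{2} \left(-17\right) = 9 - \frac{17}{2} = \frac{1}{2} \approx 0.5$)
$w = -4$ ($w = -8 + \left(-2\right)^{2} = -8 + 4 = -4$)
$M{\left(o \right)} = 64$ ($M{\left(o \right)} = - 2 \left(5 + 3\right) \left(-4\right) = - 2 \cdot 8 \left(-4\right) = \left(-2\right) \left(-32\right) = 64$)
$N 5 \frac{-5 + M{\left(1 \right)}}{2 - 9} = \frac{1}{2} \cdot 5 \frac{-5 + 64}{2 - 9} = \frac{5 \frac{59}{-7}}{2} = \frac{5 \cdot 59 \left(- \frac{1}{7}\right)}{2} = \frac{5}{2} \left(- \frac{59}{7}\right) = - \frac{295}{14}$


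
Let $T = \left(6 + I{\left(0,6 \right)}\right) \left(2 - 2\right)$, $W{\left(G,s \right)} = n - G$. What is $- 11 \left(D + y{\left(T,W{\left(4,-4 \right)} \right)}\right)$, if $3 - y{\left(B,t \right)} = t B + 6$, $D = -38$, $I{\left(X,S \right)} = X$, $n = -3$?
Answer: $451$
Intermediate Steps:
$W{\left(G,s \right)} = -3 - G$
$T = 0$ ($T = \left(6 + 0\right) \left(2 - 2\right) = 6 \cdot 0 = 0$)
$y{\left(B,t \right)} = -3 - B t$ ($y{\left(B,t \right)} = 3 - \left(t B + 6\right) = 3 - \left(B t + 6\right) = 3 - \left(6 + B t\right) = -3 - B t$)
$- 11 \left(D + y{\left(T,W{\left(4,-4 \right)} \right)}\right) = - 11 \left(-38 - \left(3 + 0 \left(-3 - 4\right)\right)\right) = - 11 \left(-38 - \left(3 + 0 \left(-7\right)\right)\right) = - 11 \left(-38 + \left(-3 + 0\right)\right) = - 11 \left(-38 - 3\right) = \left(-11\right) \left(-41\right) = 451$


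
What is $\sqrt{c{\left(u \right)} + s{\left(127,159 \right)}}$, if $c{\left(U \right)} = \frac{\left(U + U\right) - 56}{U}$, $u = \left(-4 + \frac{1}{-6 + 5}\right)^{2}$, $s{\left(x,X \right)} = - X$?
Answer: $\frac{i \sqrt{3981}}{5} \approx 12.619 i$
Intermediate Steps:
$u = 25$ ($u = \left(-4 + \frac{1}{-1}\right)^{2} = \left(-4 - 1\right)^{2} = \left(-5\right)^{2} = 25$)
$c{\left(U \right)} = \frac{-56 + 2 U}{U}$ ($c{\left(U \right)} = \frac{2 U - 56}{U} = \frac{-56 + 2 U}{U}$)
$\sqrt{c{\left(u \right)} + s{\left(127,159 \right)}} = \sqrt{\left(2 - \frac{56}{25}\right) - 159} = \sqrt{- \frac{6}{25} - 159} = \sqrt{- \frac{3981}{25}} = \frac{i \sqrt{3981}}{5}$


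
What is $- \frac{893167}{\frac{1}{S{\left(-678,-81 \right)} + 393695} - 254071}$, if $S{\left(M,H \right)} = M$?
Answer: $\frac{351029814839}{99854222206} \approx 3.5154$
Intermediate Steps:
$- \frac{893167}{\frac{1}{S{\left(-678,-81 \right)} + 393695} - 254071} = - \frac{893167}{\frac{1}{-678 + 393695} - 254071} = - \frac{893167}{\frac{1}{393017} - 254071} = - \frac{893167}{- \frac{99854222206}{393017}} = \left(-893167\right) \left(- \frac{393017}{99854222206}\right) = \frac{351029814839}{99854222206}$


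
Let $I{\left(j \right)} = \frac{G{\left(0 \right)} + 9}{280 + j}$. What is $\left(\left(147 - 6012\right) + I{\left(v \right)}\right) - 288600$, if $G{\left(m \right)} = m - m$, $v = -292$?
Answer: $- \frac{1177863}{4} \approx -2.9447 \cdot 10^{5}$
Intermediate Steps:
$G{\left(m \right)} = 0$
$I{\left(j \right)} = \frac{9}{280 + j}$ ($I{\left(j \right)} = \frac{0 + 9}{280 + j} = \frac{9}{280 + j}$)
$\left(\left(147 - 6012\right) + I{\left(v \right)}\right) - 288600 = \left(\left(147 - 6012\right) + \frac{9}{280 - 292}\right) - 288600 = \left(\left(147 - 6012\right) + \frac{9}{-12}\right) - 288600 = \left(-5865 + 9 \left(- \frac{1}{12}\right)\right) - 288600 = \left(-5865 - \frac{3}{4}\right) - 288600 = - \frac{23463}{4} - 288600 = - \frac{1177863}{4}$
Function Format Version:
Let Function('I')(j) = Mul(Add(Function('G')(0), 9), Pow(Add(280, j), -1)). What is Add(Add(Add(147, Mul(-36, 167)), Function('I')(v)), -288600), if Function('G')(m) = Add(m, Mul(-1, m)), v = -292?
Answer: Rational(-1177863, 4) ≈ -2.9447e+5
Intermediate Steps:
Function('G')(m) = 0
Function('I')(j) = Mul(9, Pow(Add(280, j), -1)) (Function('I')(j) = Mul(Add(0, 9), Pow(Add(280, j), -1)) = Mul(9, Pow(Add(280, j), -1)))
Add(Add(Add(147, Mul(-36, 167)), Function('I')(v)), -288600) = Add(Add(Add(147, Mul(-36, 167)), Mul(9, Pow(Add(280, -292), -1))), -288600) = Add(Add(Add(147, -6012), Mul(9, Pow(-12, -1))), -288600) = Add(Add(-5865, Mul(9, Rational(-1, 12))), -288600) = Add(Add(-5865, Rational(-3, 4)), -288600) = Add(Rational(-23463, 4), -288600) = Rational(-1177863, 4)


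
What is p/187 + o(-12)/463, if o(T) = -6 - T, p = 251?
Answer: 117335/86581 ≈ 1.3552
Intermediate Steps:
p/187 + o(-12)/463 = 251/187 + (-6 - 1*(-12))/463 = 251*(1/187) + (-6 + 12)*(1/463) = 251/187 + 6*(1/463) = 251/187 + 6/463 = 117335/86581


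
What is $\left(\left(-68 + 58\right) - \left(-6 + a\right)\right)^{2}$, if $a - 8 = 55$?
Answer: $4489$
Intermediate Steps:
$a = 63$ ($a = 8 + 55 = 63$)
$\left(\left(-68 + 58\right) - \left(-6 + a\right)\right)^{2} = \left(\left(-68 + 58\right) + \left(6 - 63\right)\right)^{2} = \left(-10 + \left(6 - 63\right)\right)^{2} = \left(-10 - 57\right)^{2} = \left(-67\right)^{2} = 4489$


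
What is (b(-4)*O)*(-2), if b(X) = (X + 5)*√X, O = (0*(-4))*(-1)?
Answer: 0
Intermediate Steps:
O = 0 (O = 0*(-1) = 0)
b(X) = √X*(5 + X) (b(X) = (5 + X)*√X = √X*(5 + X))
(b(-4)*O)*(-2) = ((√(-4)*(5 - 4))*0)*(-2) = (((2*I)*1)*0)*(-2) = ((2*I)*0)*(-2) = 0*(-2) = 0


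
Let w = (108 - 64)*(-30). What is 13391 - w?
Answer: 14711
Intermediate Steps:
w = -1320 (w = 44*(-30) = -1320)
13391 - w = 13391 - 1*(-1320) = 13391 + 1320 = 14711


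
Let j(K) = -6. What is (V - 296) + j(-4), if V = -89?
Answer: -391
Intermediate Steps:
(V - 296) + j(-4) = (-89 - 296) - 6 = -385 - 6 = -391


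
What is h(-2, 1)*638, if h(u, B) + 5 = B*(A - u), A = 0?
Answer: -1914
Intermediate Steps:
h(u, B) = -5 - B*u (h(u, B) = -5 + B*(0 - u) = -5 + B*(-u) = -5 - B*u)
h(-2, 1)*638 = (-5 - 1*1*(-2))*638 = (-5 + 2)*638 = -3*638 = -1914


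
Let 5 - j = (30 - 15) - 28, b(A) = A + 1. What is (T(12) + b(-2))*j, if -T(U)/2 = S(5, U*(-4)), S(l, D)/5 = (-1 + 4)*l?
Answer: -2718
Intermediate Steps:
S(l, D) = 15*l (S(l, D) = 5*((-1 + 4)*l) = 5*(3*l) = 15*l)
T(U) = -150 (T(U) = -30*5 = -2*75 = -150)
b(A) = 1 + A
j = 18 (j = 5 - ((30 - 15) - 28) = 5 - (15 - 28) = 5 - 1*(-13) = 5 + 13 = 18)
(T(12) + b(-2))*j = (-150 + (1 - 2))*18 = (-150 - 1)*18 = -151*18 = -2718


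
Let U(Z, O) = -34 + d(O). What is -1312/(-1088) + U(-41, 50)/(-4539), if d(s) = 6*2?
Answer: 10991/9078 ≈ 1.2107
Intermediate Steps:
d(s) = 12
U(Z, O) = -22 (U(Z, O) = -34 + 12 = -22)
-1312/(-1088) + U(-41, 50)/(-4539) = -1312/(-1088) - 22/(-4539) = -1312*(-1/1088) - 22*(-1/4539) = 41/34 + 22/4539 = 10991/9078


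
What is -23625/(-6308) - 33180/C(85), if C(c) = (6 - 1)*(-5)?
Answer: 41978013/31540 ≈ 1330.9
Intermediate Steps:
C(c) = -25 (C(c) = 5*(-5) = -25)
-23625/(-6308) - 33180/C(85) = -23625/(-6308) - 33180/(-25) = -23625*(-1/6308) - 33180*(-1/25) = 23625/6308 + 6636/5 = 41978013/31540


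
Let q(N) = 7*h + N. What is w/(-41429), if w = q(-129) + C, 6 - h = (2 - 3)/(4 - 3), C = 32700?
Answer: -32620/41429 ≈ -0.78737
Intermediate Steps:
h = 7 (h = 6 - (2 - 3)/(4 - 3) = 6 - (-1)/1 = 6 - (-1) = 6 - 1*(-1) = 6 + 1 = 7)
q(N) = 49 + N (q(N) = 7*7 + N = 49 + N)
w = 32620 (w = (49 - 129) + 32700 = -80 + 32700 = 32620)
w/(-41429) = 32620/(-41429) = 32620*(-1/41429) = -32620/41429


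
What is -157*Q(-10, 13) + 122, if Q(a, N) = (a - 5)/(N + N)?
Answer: 5527/26 ≈ 212.58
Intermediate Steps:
Q(a, N) = (-5 + a)/(2*N) (Q(a, N) = (-5 + a)/((2*N)) = (-5 + a)*(1/(2*N)) = (-5 + a)/(2*N))
-157*Q(-10, 13) + 122 = -157*(-5 - 10)/(2*13) + 122 = -157*(-15)/(2*13) + 122 = -157*(-15/26) + 122 = 2355/26 + 122 = 5527/26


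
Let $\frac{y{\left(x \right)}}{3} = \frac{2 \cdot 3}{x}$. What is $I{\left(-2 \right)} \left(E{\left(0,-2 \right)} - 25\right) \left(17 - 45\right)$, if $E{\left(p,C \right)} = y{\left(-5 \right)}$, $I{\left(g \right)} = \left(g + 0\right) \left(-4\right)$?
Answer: $\frac{32032}{5} \approx 6406.4$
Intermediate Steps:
$I{\left(g \right)} = - 4 g$ ($I{\left(g \right)} = g \left(-4\right) = - 4 g$)
$y{\left(x \right)} = \frac{18}{x}$ ($y{\left(x \right)} = 3 \frac{2 \cdot 3}{x} = 3 \frac{6}{x} = \frac{18}{x}$)
$E{\left(p,C \right)} = - \frac{18}{5}$ ($E{\left(p,C \right)} = \frac{18}{-5} = 18 \left(- \frac{1}{5}\right) = - \frac{18}{5}$)
$I{\left(-2 \right)} \left(E{\left(0,-2 \right)} - 25\right) \left(17 - 45\right) = \left(-4\right) \left(-2\right) \left(- \frac{18}{5} - 25\right) \left(17 - 45\right) = 8 \left(\left(- \frac{143}{5}\right) \left(-28\right)\right) = 8 \cdot \frac{4004}{5} = \frac{32032}{5}$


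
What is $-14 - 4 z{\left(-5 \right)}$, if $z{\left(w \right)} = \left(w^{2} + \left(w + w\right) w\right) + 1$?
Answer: $-318$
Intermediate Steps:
$z{\left(w \right)} = 1 + 3 w^{2}$ ($z{\left(w \right)} = \left(w^{2} + 2 w w\right) + 1 = \left(w^{2} + 2 w^{2}\right) + 1 = 3 w^{2} + 1 = 1 + 3 w^{2}$)
$-14 - 4 z{\left(-5 \right)} = -14 - 4 \left(1 + 3 \left(-5\right)^{2}\right) = -14 - 4 \left(1 + 3 \cdot 25\right) = -14 - 4 \left(1 + 75\right) = -14 - 304 = -318$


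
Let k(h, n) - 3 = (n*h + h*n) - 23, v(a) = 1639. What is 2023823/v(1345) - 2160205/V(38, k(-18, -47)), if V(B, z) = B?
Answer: -182298459/3278 ≈ -55613.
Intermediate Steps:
k(h, n) = -20 + 2*h*n (k(h, n) = 3 + ((n*h + h*n) - 23) = 3 + ((h*n + h*n) - 23) = 3 + (2*h*n - 23) = 3 + (-23 + 2*h*n) = -20 + 2*h*n)
2023823/v(1345) - 2160205/V(38, k(-18, -47)) = 2023823/1639 - 2160205/38 = 2023823*(1/1639) - 2160205*1/38 = 2023823/1639 - 113695/2 = -182298459/3278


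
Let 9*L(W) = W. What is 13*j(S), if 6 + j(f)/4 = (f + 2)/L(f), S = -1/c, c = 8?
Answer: -7332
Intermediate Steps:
L(W) = W/9
S = -1/8 ≈ -0.12500
j(f) = -24 + 36*(2 + f)/f (j(f) = -24 + 4*((f + 2)/((f/9))) = -24 + 4*((2 + f)*(9/f)) = -24 + 4*(9*(2 + f)/f) = -24 + 36*(2 + f)/f)
13*j(S) = 13*(12 + 72/(-1/8)) = 13*(12 + 72*(-8)) = 13*(12 - 576) = 13*(-564) = -7332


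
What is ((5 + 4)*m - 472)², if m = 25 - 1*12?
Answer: 126025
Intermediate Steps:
m = 13 (m = 25 - 12 = 13)
((5 + 4)*m - 472)² = ((5 + 4)*13 - 472)² = (9*13 - 472)² = (117 - 472)² = (-355)² = 126025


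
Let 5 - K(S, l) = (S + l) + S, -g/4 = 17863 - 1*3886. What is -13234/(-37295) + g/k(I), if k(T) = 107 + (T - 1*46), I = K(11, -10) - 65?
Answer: 2085234434/410245 ≈ 5082.9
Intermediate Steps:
g = -55908 (g = -4*(17863 - 1*3886) = -4*(17863 - 3886) = -4*13977 = -55908)
K(S, l) = 5 - l - 2*S (K(S, l) = 5 - ((S + l) + S) = 5 - (l + 2*S) = 5 + (-l - 2*S) = 5 - l - 2*S)
I = -72 (I = (5 - 1*(-10) - 2*11) - 65 = (5 + 10 - 22) - 65 = -7 - 65 = -72)
k(T) = 61 + T (k(T) = 107 + (T - 46) = 107 + (-46 + T) = 61 + T)
-13234/(-37295) + g/k(I) = -13234/(-37295) - 55908/(61 - 72) = -13234*(-1/37295) - 55908/(-11) = 13234/37295 - 55908*(-1/11) = 13234/37295 + 55908/11 = 2085234434/410245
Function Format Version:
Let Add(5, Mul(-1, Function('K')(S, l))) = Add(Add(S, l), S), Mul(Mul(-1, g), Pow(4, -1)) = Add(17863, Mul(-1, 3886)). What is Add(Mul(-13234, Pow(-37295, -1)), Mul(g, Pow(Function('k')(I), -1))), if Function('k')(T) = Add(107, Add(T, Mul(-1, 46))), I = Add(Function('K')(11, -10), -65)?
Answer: Rational(2085234434, 410245) ≈ 5082.9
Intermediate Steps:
g = -55908 (g = Mul(-4, Add(17863, Mul(-1, 3886))) = Mul(-4, Add(17863, -3886)) = Mul(-4, 13977) = -55908)
Function('K')(S, l) = Add(5, Mul(-1, l), Mul(-2, S)) (Function('K')(S, l) = Add(5, Mul(-1, Add(Add(S, l), S))) = Add(5, Mul(-1, Add(l, Mul(2, S)))) = Add(5, Add(Mul(-1, l), Mul(-2, S))) = Add(5, Mul(-1, l), Mul(-2, S)))
I = -72 (I = Add(Add(5, Mul(-1, -10), Mul(-2, 11)), -65) = Add(Add(5, 10, -22), -65) = Add(-7, -65) = -72)
Function('k')(T) = Add(61, T) (Function('k')(T) = Add(107, Add(T, -46)) = Add(107, Add(-46, T)) = Add(61, T))
Add(Mul(-13234, Pow(-37295, -1)), Mul(g, Pow(Function('k')(I), -1))) = Add(Mul(-13234, Pow(-37295, -1)), Mul(-55908, Pow(Add(61, -72), -1))) = Add(Mul(-13234, Rational(-1, 37295)), Mul(-55908, Pow(-11, -1))) = Add(Rational(13234, 37295), Mul(-55908, Rational(-1, 11))) = Add(Rational(13234, 37295), Rational(55908, 11)) = Rational(2085234434, 410245)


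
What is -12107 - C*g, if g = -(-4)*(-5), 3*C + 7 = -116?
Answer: -12927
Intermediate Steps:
C = -41 (C = -7/3 + (⅓)*(-116) = -7/3 - 116/3 = -41)
g = -20 (g = -2*10 = -20)
-12107 - C*g = -12107 - (-41)*(-20) = -12107 - 1*820 = -12107 - 820 = -12927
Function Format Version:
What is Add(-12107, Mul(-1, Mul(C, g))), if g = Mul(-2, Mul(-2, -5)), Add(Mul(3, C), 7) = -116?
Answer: -12927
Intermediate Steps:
C = -41 (C = Add(Rational(-7, 3), Mul(Rational(1, 3), -116)) = Add(Rational(-7, 3), Rational(-116, 3)) = -41)
g = -20 (g = Mul(-2, 10) = -20)
Add(-12107, Mul(-1, Mul(C, g))) = Add(-12107, Mul(-1, Mul(-41, -20))) = Add(-12107, Mul(-1, 820)) = Add(-12107, -820) = -12927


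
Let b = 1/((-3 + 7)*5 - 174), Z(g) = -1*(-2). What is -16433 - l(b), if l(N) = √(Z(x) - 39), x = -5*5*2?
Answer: -16433 - I*√37 ≈ -16433.0 - 6.0828*I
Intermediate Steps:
x = -50 (x = -25*2 = -50)
Z(g) = 2
b = -1/154 (b = 1/(4*5 - 174) = 1/(20 - 174) = 1/(-154) = -1/154 ≈ -0.0064935)
l(N) = I*√37 (l(N) = √(2 - 39) = √(-37) = I*√37)
-16433 - l(b) = -16433 - I*√37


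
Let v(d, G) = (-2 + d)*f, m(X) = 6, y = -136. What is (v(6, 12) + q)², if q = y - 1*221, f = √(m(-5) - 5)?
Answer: 124609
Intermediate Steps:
f = 1 (f = √(6 - 5) = √1 = 1)
v(d, G) = -2 + d (v(d, G) = (-2 + d)*1 = -2 + d)
q = -357 (q = -136 - 1*221 = -136 - 221 = -357)
(v(6, 12) + q)² = ((-2 + 6) - 357)² = (4 - 357)² = (-353)² = 124609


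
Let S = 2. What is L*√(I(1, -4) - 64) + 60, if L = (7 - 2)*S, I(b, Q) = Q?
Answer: 60 + 20*I*√17 ≈ 60.0 + 82.462*I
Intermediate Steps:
L = 10 (L = (7 - 2)*2 = 5*2 = 10)
L*√(I(1, -4) - 64) + 60 = 10*√(-4 - 64) + 60 = 10*√(-68) + 60 = 10*(2*I*√17) + 60 = 20*I*√17 + 60 = 60 + 20*I*√17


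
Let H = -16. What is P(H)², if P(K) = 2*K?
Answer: 1024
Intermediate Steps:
P(H)² = (2*(-16))² = (-32)² = 1024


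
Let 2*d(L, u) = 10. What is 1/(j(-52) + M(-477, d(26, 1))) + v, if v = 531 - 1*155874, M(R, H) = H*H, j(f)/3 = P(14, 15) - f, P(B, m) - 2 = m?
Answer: -36039575/232 ≈ -1.5534e+5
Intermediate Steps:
P(B, m) = 2 + m
d(L, u) = 5 (d(L, u) = (½)*10 = 5)
j(f) = 51 - 3*f (j(f) = 3*((2 + 15) - f) = 3*(17 - f) = 51 - 3*f)
M(R, H) = H²
v = -155343 (v = 531 - 155874 = -155343)
1/(j(-52) + M(-477, d(26, 1))) + v = 1/((51 - 3*(-52)) + 5²) - 155343 = 1/((51 + 156) + 25) - 155343 = 1/(207 + 25) - 155343 = 1/232 - 155343 = -36039575/232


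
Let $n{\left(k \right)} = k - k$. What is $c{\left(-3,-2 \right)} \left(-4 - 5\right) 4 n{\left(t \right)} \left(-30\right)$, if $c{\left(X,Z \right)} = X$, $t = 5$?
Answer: $0$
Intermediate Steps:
$n{\left(k \right)} = 0$
$c{\left(-3,-2 \right)} \left(-4 - 5\right) 4 n{\left(t \right)} \left(-30\right) = - 3 \left(-4 - 5\right) 4 \cdot 0 \left(-30\right) = - 3 \left(\left(-9\right) 4\right) 0 \left(-30\right) = \left(-3\right) \left(-36\right) 0 \left(-30\right) = 108 \cdot 0 \left(-30\right) = 0 \left(-30\right) = 0$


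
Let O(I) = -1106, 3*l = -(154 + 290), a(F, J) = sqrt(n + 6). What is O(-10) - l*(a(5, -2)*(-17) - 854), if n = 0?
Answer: -127498 - 2516*sqrt(6) ≈ -1.3366e+5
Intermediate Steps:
a(F, J) = sqrt(6) (a(F, J) = sqrt(0 + 6) = sqrt(6))
l = -148 (l = (-(154 + 290))/3 = (-1*444)/3 = (1/3)*(-444) = -148)
O(-10) - l*(a(5, -2)*(-17) - 854) = -1106 - (-148)*(sqrt(6)*(-17) - 854) = -1106 - (-148)*(-17*sqrt(6) - 854) = -1106 - (-148)*(-854 - 17*sqrt(6)) = -1106 - (126392 + 2516*sqrt(6)) = -1106 + (-126392 - 2516*sqrt(6)) = -127498 - 2516*sqrt(6)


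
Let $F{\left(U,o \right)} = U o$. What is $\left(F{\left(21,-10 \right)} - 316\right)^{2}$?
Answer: $276676$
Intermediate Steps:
$\left(F{\left(21,-10 \right)} - 316\right)^{2} = \left(21 \left(-10\right) - 316\right)^{2} = \left(-210 - 316\right)^{2} = \left(-526\right)^{2} = 276676$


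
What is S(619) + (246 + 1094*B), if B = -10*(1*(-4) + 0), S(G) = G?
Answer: 44625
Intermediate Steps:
B = 40 (B = -10*(-4 + 0) = -10*(-4) = 40)
S(619) + (246 + 1094*B) = 619 + (246 + 1094*40) = 619 + (246 + 43760) = 619 + 44006 = 44625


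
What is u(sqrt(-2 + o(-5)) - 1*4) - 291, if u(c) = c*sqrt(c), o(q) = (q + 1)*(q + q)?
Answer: -291 + (-4 + sqrt(38))**(3/2) ≈ -287.82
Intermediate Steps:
o(q) = 2*q*(1 + q) (o(q) = (1 + q)*(2*q) = 2*q*(1 + q))
u(c) = c**(3/2)
u(sqrt(-2 + o(-5)) - 1*4) - 291 = (sqrt(-2 + 2*(-5)*(1 - 5)) - 1*4)**(3/2) - 291 = (sqrt(-2 + 2*(-5)*(-4)) - 4)**(3/2) - 291 = (sqrt(-2 + 40) - 4)**(3/2) - 291 = (sqrt(38) - 4)**(3/2) - 291 = (-4 + sqrt(38))**(3/2) - 291 = -291 + (-4 + sqrt(38))**(3/2)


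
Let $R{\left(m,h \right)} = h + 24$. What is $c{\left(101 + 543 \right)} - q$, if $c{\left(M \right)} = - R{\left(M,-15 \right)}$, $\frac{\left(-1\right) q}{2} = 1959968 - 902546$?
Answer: $2114835$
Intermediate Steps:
$q = -2114844$ ($q = - 2 \left(1959968 - 902546\right) = \left(-2\right) 1057422 = -2114844$)
$R{\left(m,h \right)} = 24 + h$
$c{\left(M \right)} = -9$ ($c{\left(M \right)} = - (24 - 15) = \left(-1\right) 9 = -9$)
$c{\left(101 + 543 \right)} - q = -9 - -2114844 = -9 + 2114844 = 2114835$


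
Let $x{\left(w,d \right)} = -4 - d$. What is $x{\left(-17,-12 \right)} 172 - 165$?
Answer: $1211$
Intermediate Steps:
$x{\left(-17,-12 \right)} 172 - 165 = \left(-4 - -12\right) 172 - 165 = \left(-4 + 12\right) 172 - 165 = 8 \cdot 172 - 165 = 1376 - 165 = 1211$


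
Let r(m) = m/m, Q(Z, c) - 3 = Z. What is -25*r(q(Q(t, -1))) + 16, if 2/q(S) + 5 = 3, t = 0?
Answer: -9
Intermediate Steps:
Q(Z, c) = 3 + Z
q(S) = -1 (q(S) = 2/(-5 + 3) = 2/(-2) = 2*(-½) = -1)
r(m) = 1
-25*r(q(Q(t, -1))) + 16 = -25*1 + 16 = -25 + 16 = -9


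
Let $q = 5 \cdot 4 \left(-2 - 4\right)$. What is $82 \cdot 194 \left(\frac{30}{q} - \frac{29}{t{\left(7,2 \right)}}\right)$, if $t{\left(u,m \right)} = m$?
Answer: $-234643$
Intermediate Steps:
$q = -120$ ($q = 20 \left(-2 - 4\right) = 20 \left(-6\right) = -120$)
$82 \cdot 194 \left(\frac{30}{q} - \frac{29}{t{\left(7,2 \right)}}\right) = 82 \cdot 194 \left(\frac{30}{-120} - \frac{29}{2}\right) = 15908 \left(30 \left(- \frac{1}{120}\right) - \frac{29}{2}\right) = 15908 \left(- \frac{1}{4} - \frac{29}{2}\right) = 15908 \left(- \frac{59}{4}\right) = -234643$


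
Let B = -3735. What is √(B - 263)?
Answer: I*√3998 ≈ 63.23*I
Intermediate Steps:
√(B - 263) = √(-3735 - 263) = √(-3998) = I*√3998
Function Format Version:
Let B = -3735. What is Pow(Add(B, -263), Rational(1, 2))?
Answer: Mul(I, Pow(3998, Rational(1, 2))) ≈ Mul(63.230, I)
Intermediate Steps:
Pow(Add(B, -263), Rational(1, 2)) = Pow(Add(-3735, -263), Rational(1, 2)) = Pow(-3998, Rational(1, 2)) = Mul(I, Pow(3998, Rational(1, 2)))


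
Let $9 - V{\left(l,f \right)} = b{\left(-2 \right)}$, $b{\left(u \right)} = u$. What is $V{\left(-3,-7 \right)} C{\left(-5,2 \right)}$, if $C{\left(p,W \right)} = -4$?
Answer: $-44$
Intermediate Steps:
$V{\left(l,f \right)} = 11$ ($V{\left(l,f \right)} = 9 - -2 = 9 + 2 = 11$)
$V{\left(-3,-7 \right)} C{\left(-5,2 \right)} = 11 \left(-4\right) = -44$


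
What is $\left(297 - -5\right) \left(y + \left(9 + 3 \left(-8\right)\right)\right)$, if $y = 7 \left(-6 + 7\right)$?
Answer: $-2416$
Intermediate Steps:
$y = 7$ ($y = 7 \cdot 1 = 7$)
$\left(297 - -5\right) \left(y + \left(9 + 3 \left(-8\right)\right)\right) = \left(297 - -5\right) \left(7 + \left(9 + 3 \left(-8\right)\right)\right) = \left(297 + \left(-227 + 232\right)\right) \left(7 + \left(9 - 24\right)\right) = \left(297 + 5\right) \left(7 - 15\right) = 302 \left(-8\right) = -2416$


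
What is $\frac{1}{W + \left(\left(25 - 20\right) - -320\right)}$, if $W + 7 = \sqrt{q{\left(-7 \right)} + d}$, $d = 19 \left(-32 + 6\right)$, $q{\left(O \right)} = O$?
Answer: $\frac{106}{33875} - \frac{i \sqrt{501}}{101625} \approx 0.0031292 - 0.00022025 i$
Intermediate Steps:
$d = -494$ ($d = 19 \left(-26\right) = -494$)
$W = -7 + i \sqrt{501}$ ($W = -7 + \sqrt{-7 - 494} = -7 + \sqrt{-501} = -7 + i \sqrt{501} \approx -7.0 + 22.383 i$)
$\frac{1}{W + \left(\left(25 - 20\right) - -320\right)} = \frac{1}{\left(-7 + i \sqrt{501}\right) + \left(\left(25 - 20\right) - -320\right)} = \frac{1}{\left(-7 + i \sqrt{501}\right) + \left(\left(25 - 20\right) + 320\right)} = \frac{1}{\left(-7 + i \sqrt{501}\right) + \left(5 + 320\right)} = \frac{1}{\left(-7 + i \sqrt{501}\right) + 325} = \frac{1}{318 + i \sqrt{501}}$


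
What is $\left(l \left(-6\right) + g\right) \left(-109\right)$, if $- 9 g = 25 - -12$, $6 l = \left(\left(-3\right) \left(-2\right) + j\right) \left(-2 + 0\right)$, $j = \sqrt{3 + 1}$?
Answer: $- \frac{11663}{9} \approx -1295.9$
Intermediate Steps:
$j = 2$ ($j = \sqrt{4} = 2$)
$l = - \frac{8}{3}$ ($l = \frac{\left(\left(-3\right) \left(-2\right) + 2\right) \left(-2 + 0\right)}{6} = \frac{\left(6 + 2\right) \left(-2\right)}{6} = \frac{8 \left(-2\right)}{6} = \frac{1}{6} \left(-16\right) = - \frac{8}{3} \approx -2.6667$)
$g = - \frac{37}{9}$ ($g = - \frac{25 - -12}{9} = - \frac{25 + 12}{9} = \left(- \frac{1}{9}\right) 37 = - \frac{37}{9} \approx -4.1111$)
$\left(l \left(-6\right) + g\right) \left(-109\right) = \left(\left(- \frac{8}{3}\right) \left(-6\right) - \frac{37}{9}\right) \left(-109\right) = \left(16 - \frac{37}{9}\right) \left(-109\right) = \frac{107}{9} \left(-109\right) = - \frac{11663}{9}$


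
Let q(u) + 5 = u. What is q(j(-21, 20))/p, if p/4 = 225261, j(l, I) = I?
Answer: 5/300348 ≈ 1.6647e-5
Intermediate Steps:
p = 901044 (p = 4*225261 = 901044)
q(u) = -5 + u
q(j(-21, 20))/p = (-5 + 20)/901044 = 15*(1/901044) = 5/300348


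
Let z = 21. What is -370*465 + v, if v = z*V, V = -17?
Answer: -172407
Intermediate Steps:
v = -357 (v = 21*(-17) = -357)
-370*465 + v = -370*465 - 357 = -172050 - 357 = -172407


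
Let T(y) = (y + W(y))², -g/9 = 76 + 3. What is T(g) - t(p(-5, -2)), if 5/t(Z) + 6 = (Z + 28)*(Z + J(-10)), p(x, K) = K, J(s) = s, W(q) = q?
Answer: 643022717/318 ≈ 2.0221e+6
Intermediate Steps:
g = -711 (g = -9*(76 + 3) = -9*79 = -711)
T(y) = 4*y² (T(y) = (y + y)² = (2*y)² = 4*y²)
t(Z) = 5/(-6 + (-10 + Z)*(28 + Z)) (t(Z) = 5/(-6 + (Z + 28)*(Z - 10)) = 5/(-6 + (28 + Z)*(-10 + Z)) = 5/(-6 + (-10 + Z)*(28 + Z)))
T(g) - t(p(-5, -2)) = 4*(-711)² - 5/(-286 + (-2)² + 18*(-2)) = 4*505521 - 5/(-286 + 4 - 36) = 2022084 - 5/(-318) = 2022084 - 5*(-1)/318 = 2022084 - 1*(-5/318) = 2022084 + 5/318 = 643022717/318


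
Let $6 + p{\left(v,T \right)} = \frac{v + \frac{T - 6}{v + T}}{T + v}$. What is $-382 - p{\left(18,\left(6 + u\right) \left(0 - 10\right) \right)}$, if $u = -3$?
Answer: $- \frac{1497}{4} \approx -374.25$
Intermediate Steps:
$p{\left(v,T \right)} = -6 + \frac{v + \frac{-6 + T}{T + v}}{T + v}$ ($p{\left(v,T \right)} = -6 + \frac{v + \frac{T - 6}{v + T}}{T + v} = -6 + \frac{v + \frac{-6 + T}{T + v}}{T + v}$)
$-382 - p{\left(18,\left(6 + u\right) \left(0 - 10\right) \right)} = -382 - \frac{-6 + \left(6 - 3\right) \left(0 - 10\right) + 18^{2} - 6 \left(\left(6 - 3\right) \left(0 - 10\right) + 18\right)^{2} + \left(6 - 3\right) \left(0 - 10\right) 18}{\left(\left(6 - 3\right) \left(0 - 10\right) + 18\right)^{2}} = -382 - \frac{-6 + 3 \left(-10\right) + 324 - 6 \left(3 \left(-10\right) + 18\right)^{2} + 3 \left(-10\right) 18}{\left(3 \left(-10\right) + 18\right)^{2}} = -382 - \frac{-6 - 30 + 324 - 6 \left(-30 + 18\right)^{2} - 540}{\left(-30 + 18\right)^{2}} = -382 - \frac{-6 - 30 + 324 - 6 \left(-12\right)^{2} - 540}{144} = -382 - \frac{-6 - 30 + 324 - 864 - 540}{144} = -382 - \frac{1}{144} \left(-1116\right) = -382 - - \frac{31}{4} = -382 + \frac{31}{4} = - \frac{1497}{4}$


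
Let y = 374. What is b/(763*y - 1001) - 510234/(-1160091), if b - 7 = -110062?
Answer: 175927631/3332168049 ≈ 0.052797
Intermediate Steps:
b = -110055 (b = 7 - 110062 = -110055)
b/(763*y - 1001) - 510234/(-1160091) = -110055/(763*374 - 1001) - 510234/(-1160091) = -110055/(285362 - 1001) - 510234*(-1/1160091) = -110055/284361 + 170078/386697 = -110055*1/284361 + 170078/386697 = -3335/8617 + 170078/386697 = 175927631/3332168049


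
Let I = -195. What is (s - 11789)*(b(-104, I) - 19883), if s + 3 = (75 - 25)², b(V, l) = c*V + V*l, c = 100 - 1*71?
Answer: 24335748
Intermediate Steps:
c = 29 (c = 100 - 71 = 29)
b(V, l) = 29*V + V*l
s = 2497 (s = -3 + (75 - 25)² = -3 + 50² = -3 + 2500 = 2497)
(s - 11789)*(b(-104, I) - 19883) = (2497 - 11789)*(-104*(29 - 195) - 19883) = -9292*(-104*(-166) - 19883) = -9292*(17264 - 19883) = -9292*(-2619) = 24335748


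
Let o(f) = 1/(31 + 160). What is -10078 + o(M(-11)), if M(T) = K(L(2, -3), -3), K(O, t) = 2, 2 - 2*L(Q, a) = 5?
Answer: -1924897/191 ≈ -10078.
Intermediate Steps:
L(Q, a) = -3/2 (L(Q, a) = 1 - ½*5 = 1 - 5/2 = -3/2)
M(T) = 2
o(f) = 1/191
-10078 + o(M(-11)) = -10078 + 1/191 = -1924897/191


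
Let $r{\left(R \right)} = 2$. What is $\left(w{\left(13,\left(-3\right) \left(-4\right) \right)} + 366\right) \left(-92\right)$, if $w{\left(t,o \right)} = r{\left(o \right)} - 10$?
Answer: $-32936$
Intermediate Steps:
$w{\left(t,o \right)} = -8$ ($w{\left(t,o \right)} = 2 - 10 = -8$)
$\left(w{\left(13,\left(-3\right) \left(-4\right) \right)} + 366\right) \left(-92\right) = \left(-8 + 366\right) \left(-92\right) = 358 \left(-92\right) = -32936$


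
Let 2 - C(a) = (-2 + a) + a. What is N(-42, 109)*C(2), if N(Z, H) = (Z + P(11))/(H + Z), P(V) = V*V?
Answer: 0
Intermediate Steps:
P(V) = V**2
C(a) = 4 - 2*a (C(a) = 2 - ((-2 + a) + a) = 2 - (-2 + 2*a) = 2 + (2 - 2*a) = 4 - 2*a)
N(Z, H) = (121 + Z)/(H + Z) (N(Z, H) = (Z + 11**2)/(H + Z) = (Z + 121)/(H + Z) = (121 + Z)/(H + Z))
N(-42, 109)*C(2) = ((121 - 42)/(109 - 42))*(4 - 2*2) = (79/67)*(4 - 4) = ((1/67)*79)*0 = (79/67)*0 = 0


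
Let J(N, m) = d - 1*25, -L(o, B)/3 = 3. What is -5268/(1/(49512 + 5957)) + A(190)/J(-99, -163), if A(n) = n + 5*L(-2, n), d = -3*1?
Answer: -8181899521/28 ≈ -2.9221e+8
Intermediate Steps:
L(o, B) = -9 (L(o, B) = -3*3 = -9)
d = -3
J(N, m) = -28 (J(N, m) = -3 - 1*25 = -3 - 25 = -28)
A(n) = -45 + n (A(n) = n + 5*(-9) = n - 45 = -45 + n)
-5268/(1/(49512 + 5957)) + A(190)/J(-99, -163) = -5268/(1/(49512 + 5957)) + (-45 + 190)/(-28) = -5268/(1/55469) + 145*(-1/28) = -5268/1/55469 - 145/28 = -5268*55469 - 145/28 = -292210692 - 145/28 = -8181899521/28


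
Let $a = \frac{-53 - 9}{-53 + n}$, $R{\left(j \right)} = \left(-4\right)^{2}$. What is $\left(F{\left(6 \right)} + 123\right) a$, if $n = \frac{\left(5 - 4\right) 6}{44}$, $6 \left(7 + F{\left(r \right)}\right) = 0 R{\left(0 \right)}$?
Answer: $\frac{158224}{1163} \approx 136.05$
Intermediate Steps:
$R{\left(j \right)} = 16$
$F{\left(r \right)} = -7$ ($F{\left(r \right)} = -7 + \frac{0 \cdot 16}{6} = -7 + \frac{1}{6} \cdot 0 = -7 + 0 = -7$)
$n = \frac{3}{22}$ ($n = 1 \cdot 6 \cdot \frac{1}{44} = 6 \cdot \frac{1}{44} = \frac{3}{22} \approx 0.13636$)
$a = \frac{1364}{1163}$ ($a = \frac{-53 - 9}{-53 + \frac{3}{22}} = - \frac{62}{- \frac{1163}{22}} = \left(-62\right) \left(- \frac{22}{1163}\right) = \frac{1364}{1163} \approx 1.1728$)
$\left(F{\left(6 \right)} + 123\right) a = \left(-7 + 123\right) \frac{1364}{1163} = 116 \cdot \frac{1364}{1163} = \frac{158224}{1163}$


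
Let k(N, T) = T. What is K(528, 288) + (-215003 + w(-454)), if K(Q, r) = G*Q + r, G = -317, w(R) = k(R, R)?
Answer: -382545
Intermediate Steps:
w(R) = R
K(Q, r) = r - 317*Q (K(Q, r) = -317*Q + r = r - 317*Q)
K(528, 288) + (-215003 + w(-454)) = (288 - 317*528) + (-215003 - 454) = (288 - 167376) - 215457 = -167088 - 215457 = -382545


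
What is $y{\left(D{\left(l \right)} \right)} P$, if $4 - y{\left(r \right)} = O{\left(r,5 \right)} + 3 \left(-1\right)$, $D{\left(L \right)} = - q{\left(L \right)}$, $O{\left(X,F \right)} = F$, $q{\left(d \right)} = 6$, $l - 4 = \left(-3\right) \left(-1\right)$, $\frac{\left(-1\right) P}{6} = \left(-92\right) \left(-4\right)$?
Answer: $-4416$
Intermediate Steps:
$P = -2208$ ($P = - 6 \left(\left(-92\right) \left(-4\right)\right) = \left(-6\right) 368 = -2208$)
$l = 7$ ($l = 4 - -3 = 4 + 3 = 7$)
$D{\left(L \right)} = -6$ ($D{\left(L \right)} = \left(-1\right) 6 = -6$)
$y{\left(r \right)} = 2$ ($y{\left(r \right)} = 4 - \left(5 + 3 \left(-1\right)\right) = 4 - \left(5 - 3\right) = 4 - 2 = 2$)
$y{\left(D{\left(l \right)} \right)} P = 2 \left(-2208\right) = -4416$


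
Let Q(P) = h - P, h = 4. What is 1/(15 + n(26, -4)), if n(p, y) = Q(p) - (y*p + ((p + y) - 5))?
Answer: 1/80 ≈ 0.012500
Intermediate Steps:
Q(P) = 4 - P
n(p, y) = 9 - y - 2*p - p*y (n(p, y) = (4 - p) - (y*p + ((p + y) - 5)) = (4 - p) - (p*y + (-5 + p + y)) = (4 - p) - (-5 + p + y + p*y) = (4 - p) + (5 - p - y - p*y) = 9 - y - 2*p - p*y)
1/(15 + n(26, -4)) = 1/(15 + (9 - 1*(-4) - 2*26 - 1*26*(-4))) = 1/(15 + (9 + 4 - 52 + 104)) = 1/(15 + 65) = 1/80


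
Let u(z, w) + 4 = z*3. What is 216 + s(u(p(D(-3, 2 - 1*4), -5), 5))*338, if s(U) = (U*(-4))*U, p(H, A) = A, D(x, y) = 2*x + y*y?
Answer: -487856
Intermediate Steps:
D(x, y) = y**2 + 2*x (D(x, y) = 2*x + y**2 = y**2 + 2*x)
u(z, w) = -4 + 3*z (u(z, w) = -4 + z*3 = -4 + 3*z)
s(U) = -4*U**2 (s(U) = (-4*U)*U = -4*U**2)
216 + s(u(p(D(-3, 2 - 1*4), -5), 5))*338 = 216 - 4*(-4 + 3*(-5))**2*338 = 216 - 4*(-4 - 15)**2*338 = 216 - 4*(-19)**2*338 = 216 - 4*361*338 = 216 - 1444*338 = 216 - 488072 = -487856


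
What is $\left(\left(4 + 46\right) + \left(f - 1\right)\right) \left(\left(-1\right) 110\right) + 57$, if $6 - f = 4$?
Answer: $-5553$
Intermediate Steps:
$f = 2$ ($f = 6 - 4 = 2$)
$\left(\left(4 + 46\right) + \left(f - 1\right)\right) \left(\left(-1\right) 110\right) + 57 = \left(\left(4 + 46\right) + \left(2 - 1\right)\right) \left(\left(-1\right) 110\right) + 57 = \left(50 + \left(2 - 1\right)\right) \left(-110\right) + 57 = \left(50 + 1\right) \left(-110\right) + 57 = 51 \left(-110\right) + 57 = -5610 + 57 = -5553$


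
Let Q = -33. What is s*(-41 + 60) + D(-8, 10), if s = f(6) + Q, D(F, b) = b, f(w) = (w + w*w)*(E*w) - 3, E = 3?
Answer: 13690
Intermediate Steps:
f(w) = -3 + 3*w*(w + w²) (f(w) = (w + w*w)*(3*w) - 3 = (w + w²)*(3*w) - 3 = 3*w*(w + w²) - 3 = -3 + 3*w*(w + w²))
s = 720 (s = (-3 + 3*6² + 3*6³) - 33 = (-3 + 3*36 + 3*216) - 33 = (-3 + 108 + 648) - 33 = 753 - 33 = 720)
s*(-41 + 60) + D(-8, 10) = 720*(-41 + 60) + 10 = 720*19 + 10 = 13680 + 10 = 13690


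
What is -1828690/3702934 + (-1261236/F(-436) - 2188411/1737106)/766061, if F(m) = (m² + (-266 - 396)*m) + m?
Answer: -145491414623603285153229/294604091882442176002406 ≈ -0.49385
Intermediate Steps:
F(m) = m² - 661*m (F(m) = (m² - 662*m) + m = m² - 661*m)
-1828690/3702934 + (-1261236/F(-436) - 2188411/1737106)/766061 = -1828690/3702934 + (-1261236*(-1/(436*(-661 - 436))) - 2188411/1737106)/766061 = -1828690*1/3702934 + (-1261236/((-436*(-1097))) - 2188411*1/1737106)*(1/766061) = -914345/1851467 + (-1261236/478292 - 2188411/1737106)*(1/766061) = -914345/1851467 + (-1261236*1/478292 - 2188411/1737106)*(1/766061) = -914345/1851467 + (-315309/119573 - 2188411/1737106)*(1/766061) = -914345/1851467 - 809400024257/207710975738*1/766061 = -914345/1851467 - 809400024257/159119277784828018 = -145491414623603285153229/294604091882442176002406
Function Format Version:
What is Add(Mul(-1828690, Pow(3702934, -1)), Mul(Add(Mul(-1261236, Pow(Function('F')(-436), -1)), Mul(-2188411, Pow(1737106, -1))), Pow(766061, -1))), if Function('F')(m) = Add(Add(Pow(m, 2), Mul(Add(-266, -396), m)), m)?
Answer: Rational(-145491414623603285153229, 294604091882442176002406) ≈ -0.49385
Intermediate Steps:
Function('F')(m) = Add(Pow(m, 2), Mul(-661, m)) (Function('F')(m) = Add(Add(Pow(m, 2), Mul(-662, m)), m) = Add(Pow(m, 2), Mul(-661, m)))
Add(Mul(-1828690, Pow(3702934, -1)), Mul(Add(Mul(-1261236, Pow(Function('F')(-436), -1)), Mul(-2188411, Pow(1737106, -1))), Pow(766061, -1))) = Add(Mul(-1828690, Pow(3702934, -1)), Mul(Add(Mul(-1261236, Pow(Mul(-436, Add(-661, -436)), -1)), Mul(-2188411, Pow(1737106, -1))), Pow(766061, -1))) = Add(Mul(-1828690, Rational(1, 3702934)), Mul(Add(Mul(-1261236, Pow(Mul(-436, -1097), -1)), Mul(-2188411, Rational(1, 1737106))), Rational(1, 766061))) = Add(Rational(-914345, 1851467), Mul(Add(Mul(-1261236, Pow(478292, -1)), Rational(-2188411, 1737106)), Rational(1, 766061))) = Add(Rational(-914345, 1851467), Mul(Add(Mul(-1261236, Rational(1, 478292)), Rational(-2188411, 1737106)), Rational(1, 766061))) = Add(Rational(-914345, 1851467), Mul(Add(Rational(-315309, 119573), Rational(-2188411, 1737106)), Rational(1, 766061))) = Add(Rational(-914345, 1851467), Mul(Rational(-809400024257, 207710975738), Rational(1, 766061))) = Add(Rational(-914345, 1851467), Rational(-809400024257, 159119277784828018)) = Rational(-145491414623603285153229, 294604091882442176002406)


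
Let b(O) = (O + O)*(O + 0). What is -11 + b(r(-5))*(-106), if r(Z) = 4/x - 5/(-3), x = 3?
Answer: -1919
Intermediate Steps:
r(Z) = 3 (r(Z) = 4/3 - 5/(-3) = 4*(1/3) - 5*(-1/3) = 4/3 + 5/3 = 3)
b(O) = 2*O**2 (b(O) = (2*O)*O = 2*O**2)
-11 + b(r(-5))*(-106) = -11 + (2*3**2)*(-106) = -11 + (2*9)*(-106) = -11 + 18*(-106) = -11 - 1908 = -1919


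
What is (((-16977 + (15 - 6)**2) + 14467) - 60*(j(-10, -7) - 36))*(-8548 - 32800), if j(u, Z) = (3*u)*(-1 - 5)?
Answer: 457681012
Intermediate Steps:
j(u, Z) = -18*u (j(u, Z) = (3*u)*(-6) = -18*u)
(((-16977 + (15 - 6)**2) + 14467) - 60*(j(-10, -7) - 36))*(-8548 - 32800) = (((-16977 + (15 - 6)**2) + 14467) - 60*(-18*(-10) - 36))*(-8548 - 32800) = (((-16977 + 9**2) + 14467) - 60*(180 - 36))*(-41348) = (((-16977 + 81) + 14467) - 60*144)*(-41348) = ((-16896 + 14467) - 8640)*(-41348) = (-2429 - 8640)*(-41348) = -11069*(-41348) = 457681012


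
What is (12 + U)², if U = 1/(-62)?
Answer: 552049/3844 ≈ 143.61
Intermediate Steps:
U = -1/62 ≈ -0.016129
(12 + U)² = (12 - 1/62)² = (743/62)² = 552049/3844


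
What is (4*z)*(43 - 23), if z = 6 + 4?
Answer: 800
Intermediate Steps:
z = 10
(4*z)*(43 - 23) = (4*10)*(43 - 23) = 40*20 = 800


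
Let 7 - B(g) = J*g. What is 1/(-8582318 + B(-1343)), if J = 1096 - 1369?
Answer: -1/8948950 ≈ -1.1174e-7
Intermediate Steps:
J = -273
B(g) = 7 + 273*g (B(g) = 7 - (-273)*g = 7 + 273*g)
1/(-8582318 + B(-1343)) = 1/(-8582318 + (7 + 273*(-1343))) = 1/(-8582318 + (7 - 366639)) = 1/(-8582318 - 366632) = 1/(-8948950) = -1/8948950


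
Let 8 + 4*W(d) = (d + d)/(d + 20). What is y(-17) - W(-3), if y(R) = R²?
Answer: 9897/34 ≈ 291.09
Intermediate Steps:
W(d) = -2 + d/(2*(20 + d)) (W(d) = -2 + ((d + d)/(d + 20))/4 = -2 + ((2*d)/(20 + d))/4 = -2 + (2*d/(20 + d))/4 = -2 + d/(2*(20 + d)))
y(-17) - W(-3) = (-17)² - (-80 - 3*(-3))/(2*(20 - 3)) = 289 - (-80 + 9)/(2*17) = 289 - (-71)/(2*17) = 289 - 1*(-71/34) = 289 + 71/34 = 9897/34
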